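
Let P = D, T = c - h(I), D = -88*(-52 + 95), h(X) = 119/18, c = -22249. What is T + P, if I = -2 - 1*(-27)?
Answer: -468713/18 ≈ -26040.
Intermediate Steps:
I = 25 (I = -2 + 27 = 25)
h(X) = 119/18 (h(X) = 119*(1/18) = 119/18)
D = -3784 (D = -88*43 = -3784)
T = -400601/18 (T = -22249 - 1*119/18 = -22249 - 119/18 = -400601/18 ≈ -22256.)
P = -3784
T + P = -400601/18 - 3784 = -468713/18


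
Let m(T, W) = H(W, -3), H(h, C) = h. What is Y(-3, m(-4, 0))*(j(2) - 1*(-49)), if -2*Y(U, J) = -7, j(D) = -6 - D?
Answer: 287/2 ≈ 143.50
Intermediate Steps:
m(T, W) = W
Y(U, J) = 7/2 (Y(U, J) = -½*(-7) = 7/2)
Y(-3, m(-4, 0))*(j(2) - 1*(-49)) = 7*((-6 - 1*2) - 1*(-49))/2 = 7*((-6 - 2) + 49)/2 = 7*(-8 + 49)/2 = (7/2)*41 = 287/2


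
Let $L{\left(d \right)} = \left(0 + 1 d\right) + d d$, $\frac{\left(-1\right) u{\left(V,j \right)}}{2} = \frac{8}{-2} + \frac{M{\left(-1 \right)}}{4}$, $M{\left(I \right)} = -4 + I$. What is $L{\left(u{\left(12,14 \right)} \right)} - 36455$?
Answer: $- \frac{145337}{4} \approx -36334.0$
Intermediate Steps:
$u{\left(V,j \right)} = \frac{21}{2}$ ($u{\left(V,j \right)} = - 2 \left(\frac{8}{-2} + \frac{-4 - 1}{4}\right) = - 2 \left(8 \left(- \frac{1}{2}\right) - \frac{5}{4}\right) = - 2 \left(-4 - \frac{5}{4}\right) = \left(-2\right) \left(- \frac{21}{4}\right) = \frac{21}{2}$)
$L{\left(d \right)} = d + d^{2}$ ($L{\left(d \right)} = \left(0 + d\right) + d^{2} = d + d^{2}$)
$L{\left(u{\left(12,14 \right)} \right)} - 36455 = \frac{21 \left(1 + \frac{21}{2}\right)}{2} - 36455 = \frac{21}{2} \cdot \frac{23}{2} - 36455 = \frac{483}{4} - 36455 = - \frac{145337}{4}$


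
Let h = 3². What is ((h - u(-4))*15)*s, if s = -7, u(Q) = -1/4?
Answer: -3885/4 ≈ -971.25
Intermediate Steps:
u(Q) = -¼ (u(Q) = -1*¼ = -¼)
h = 9
((h - u(-4))*15)*s = ((9 - 1*(-¼))*15)*(-7) = ((9 + ¼)*15)*(-7) = ((37/4)*15)*(-7) = (555/4)*(-7) = -3885/4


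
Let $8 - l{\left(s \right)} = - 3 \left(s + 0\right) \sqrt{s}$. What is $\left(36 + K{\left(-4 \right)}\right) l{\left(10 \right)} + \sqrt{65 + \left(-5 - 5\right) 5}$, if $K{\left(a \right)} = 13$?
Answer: $392 + \sqrt{15} + 1470 \sqrt{10} \approx 5044.4$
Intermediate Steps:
$l{\left(s \right)} = 8 + 3 s^{\frac{3}{2}}$ ($l{\left(s \right)} = 8 - - 3 \left(s + 0\right) \sqrt{s} = 8 - - 3 s \sqrt{s} = 8 - - 3 s^{\frac{3}{2}} = 8 + 3 s^{\frac{3}{2}}$)
$\left(36 + K{\left(-4 \right)}\right) l{\left(10 \right)} + \sqrt{65 + \left(-5 - 5\right) 5} = \left(36 + 13\right) \left(8 + 3 \cdot 10^{\frac{3}{2}}\right) + \sqrt{65 + \left(-5 - 5\right) 5} = 49 \left(8 + 3 \cdot 10 \sqrt{10}\right) + \sqrt{65 - 50} = 49 \left(8 + 30 \sqrt{10}\right) + \sqrt{65 - 50} = \left(392 + 1470 \sqrt{10}\right) + \sqrt{15} = 392 + \sqrt{15} + 1470 \sqrt{10}$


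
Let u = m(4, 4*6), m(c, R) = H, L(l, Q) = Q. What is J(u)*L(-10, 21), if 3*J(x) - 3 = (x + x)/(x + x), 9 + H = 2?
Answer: 28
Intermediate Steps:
H = -7 (H = -9 + 2 = -7)
m(c, R) = -7
u = -7
J(x) = 4/3 (J(x) = 1 + ((x + x)/(x + x))/3 = 1 + ((2*x)/((2*x)))/3 = 1 + ((2*x)*(1/(2*x)))/3 = 1 + (⅓)*1 = 1 + ⅓ = 4/3)
J(u)*L(-10, 21) = (4/3)*21 = 28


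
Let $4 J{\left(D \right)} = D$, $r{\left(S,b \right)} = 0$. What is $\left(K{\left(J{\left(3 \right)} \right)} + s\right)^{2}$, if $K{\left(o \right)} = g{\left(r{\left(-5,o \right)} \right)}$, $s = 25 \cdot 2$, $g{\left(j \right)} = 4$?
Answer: $2916$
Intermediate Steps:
$J{\left(D \right)} = \frac{D}{4}$
$s = 50$
$K{\left(o \right)} = 4$
$\left(K{\left(J{\left(3 \right)} \right)} + s\right)^{2} = \left(4 + 50\right)^{2} = 54^{2} = 2916$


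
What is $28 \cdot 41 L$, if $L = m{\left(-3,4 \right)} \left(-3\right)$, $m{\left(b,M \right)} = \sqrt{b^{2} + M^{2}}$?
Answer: $-17220$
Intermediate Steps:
$m{\left(b,M \right)} = \sqrt{M^{2} + b^{2}}$
$L = -15$ ($L = \sqrt{4^{2} + \left(-3\right)^{2}} \left(-3\right) = \sqrt{16 + 9} \left(-3\right) = \sqrt{25} \left(-3\right) = 5 \left(-3\right) = -15$)
$28 \cdot 41 L = 28 \cdot 41 \left(-15\right) = 1148 \left(-15\right) = -17220$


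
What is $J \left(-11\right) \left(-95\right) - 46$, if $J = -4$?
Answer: $-4226$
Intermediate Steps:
$J \left(-11\right) \left(-95\right) - 46 = \left(-4\right) \left(-11\right) \left(-95\right) - 46 = 44 \left(-95\right) - 46 = -4180 - 46 = -4226$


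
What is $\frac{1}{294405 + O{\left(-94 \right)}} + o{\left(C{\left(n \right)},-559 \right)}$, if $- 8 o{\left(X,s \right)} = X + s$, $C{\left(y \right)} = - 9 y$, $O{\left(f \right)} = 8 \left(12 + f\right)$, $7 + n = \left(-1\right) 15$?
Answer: $\frac{106043397}{2349992} \approx 45.125$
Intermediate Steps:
$n = -22$ ($n = -7 - 15 = -22$)
$O{\left(f \right)} = 96 + 8 f$
$o{\left(X,s \right)} = - \frac{X}{8} - \frac{s}{8}$ ($o{\left(X,s \right)} = - \frac{X + s}{8} = - \frac{X}{8} - \frac{s}{8}$)
$\frac{1}{294405 + O{\left(-94 \right)}} + o{\left(C{\left(n \right)},-559 \right)} = \frac{1}{294405 + \left(96 + 8 \left(-94\right)\right)} - \left(- \frac{559}{8} + \frac{\left(-9\right) \left(-22\right)}{8}\right) = \frac{1}{294405 + \left(96 - 752\right)} + \left(\left(- \frac{1}{8}\right) 198 + \frac{559}{8}\right) = \frac{1}{294405 - 656} + \left(- \frac{99}{4} + \frac{559}{8}\right) = \frac{1}{293749} + \frac{361}{8} = \frac{106043397}{2349992}$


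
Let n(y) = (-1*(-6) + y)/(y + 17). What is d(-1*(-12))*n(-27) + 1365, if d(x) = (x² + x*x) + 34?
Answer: 10206/5 ≈ 2041.2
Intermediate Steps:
n(y) = (6 + y)/(17 + y)
d(x) = 34 + 2*x² (d(x) = (x² + x²) + 34 = 2*x² + 34 = 34 + 2*x²)
d(-1*(-12))*n(-27) + 1365 = (34 + 2*(-1*(-12))²)*((6 - 27)/(17 - 27)) + 1365 = (34 + 2*12²)*(-21/(-10)) + 1365 = (34 + 2*144)*(-⅒*(-21)) + 1365 = (34 + 288)*(21/10) + 1365 = 322*(21/10) + 1365 = 3381/5 + 1365 = 10206/5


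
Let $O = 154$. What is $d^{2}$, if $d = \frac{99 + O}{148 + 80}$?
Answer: $\frac{64009}{51984} \approx 1.2313$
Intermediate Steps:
$d = \frac{253}{228}$ ($d = \frac{99 + 154}{148 + 80} = \frac{253}{228} \approx 1.1096$)
$d^{2} = \left(\frac{253}{228}\right)^{2} = \frac{64009}{51984}$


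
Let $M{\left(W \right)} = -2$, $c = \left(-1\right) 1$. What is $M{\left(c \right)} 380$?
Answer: $-760$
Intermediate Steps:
$c = -1$
$M{\left(c \right)} 380 = \left(-2\right) 380 = -760$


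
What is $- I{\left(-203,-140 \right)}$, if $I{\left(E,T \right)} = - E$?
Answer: $-203$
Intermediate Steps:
$- I{\left(-203,-140 \right)} = - \left(-1\right) \left(-203\right) = \left(-1\right) 203 = -203$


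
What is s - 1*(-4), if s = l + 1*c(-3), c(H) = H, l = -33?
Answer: -32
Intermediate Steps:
s = -36 (s = -33 + 1*(-3) = -33 - 3 = -36)
s - 1*(-4) = -36 - 1*(-4) = -36 + 4 = -32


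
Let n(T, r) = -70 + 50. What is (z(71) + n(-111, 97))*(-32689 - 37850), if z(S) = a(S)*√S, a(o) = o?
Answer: 1410780 - 5008269*√71 ≈ -4.0790e+7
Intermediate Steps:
n(T, r) = -20
z(S) = S^(3/2) (z(S) = S*√S = S^(3/2))
(z(71) + n(-111, 97))*(-32689 - 37850) = (71^(3/2) - 20)*(-32689 - 37850) = (71*√71 - 20)*(-70539) = (-20 + 71*√71)*(-70539) = 1410780 - 5008269*√71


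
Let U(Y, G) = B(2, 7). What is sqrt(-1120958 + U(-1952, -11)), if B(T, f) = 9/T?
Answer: I*sqrt(4483814)/2 ≈ 1058.8*I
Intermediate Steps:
U(Y, G) = 9/2
sqrt(-1120958 + U(-1952, -11)) = sqrt(-1120958 + 9/2) = sqrt(-2241907/2) = I*sqrt(4483814)/2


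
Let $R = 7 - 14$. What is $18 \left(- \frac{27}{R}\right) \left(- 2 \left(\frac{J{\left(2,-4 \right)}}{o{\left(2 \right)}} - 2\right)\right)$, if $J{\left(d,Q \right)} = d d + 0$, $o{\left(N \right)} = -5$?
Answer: $\frac{1944}{5} \approx 388.8$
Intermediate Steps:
$R = -7$
$J{\left(d,Q \right)} = d^{2}$ ($J{\left(d,Q \right)} = d^{2} + 0 = d^{2}$)
$18 \left(- \frac{27}{R}\right) \left(- 2 \left(\frac{J{\left(2,-4 \right)}}{o{\left(2 \right)}} - 2\right)\right) = 18 \left(- \frac{27}{-7}\right) \left(- 2 \left(\frac{2^{2}}{-5} - 2\right)\right) = 18 \left(\left(-27\right) \left(- \frac{1}{7}\right)\right) \left(- 2 \left(4 \left(- \frac{1}{5}\right) - 2\right)\right) = 18 \cdot \frac{27}{7} \left(- 2 \left(- \frac{4}{5} - 2\right)\right) = \frac{486 \left(\left(-2\right) \left(- \frac{14}{5}\right)\right)}{7} = \frac{486}{7} \cdot \frac{28}{5} = \frac{1944}{5}$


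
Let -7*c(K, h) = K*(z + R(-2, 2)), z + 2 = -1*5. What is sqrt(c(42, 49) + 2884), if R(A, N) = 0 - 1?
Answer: 2*sqrt(733) ≈ 54.148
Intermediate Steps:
R(A, N) = -1
z = -7 (z = -2 - 1*5 = -2 - 5 = -7)
c(K, h) = 8*K/7 (c(K, h) = -K*(-7 - 1)/7 = -K*(-8)/7 = -(-8)*K/7 = 8*K/7)
sqrt(c(42, 49) + 2884) = sqrt((8/7)*42 + 2884) = sqrt(48 + 2884) = sqrt(2932) = 2*sqrt(733)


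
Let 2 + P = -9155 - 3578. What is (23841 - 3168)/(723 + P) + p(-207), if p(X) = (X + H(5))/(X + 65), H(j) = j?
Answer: -84857/284284 ≈ -0.29849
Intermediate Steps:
P = -12735 (P = -2 + (-9155 - 3578) = -2 - 12733 = -12735)
p(X) = (5 + X)/(65 + X) (p(X) = (X + 5)/(X + 65) = (5 + X)/(65 + X))
(23841 - 3168)/(723 + P) + p(-207) = (23841 - 3168)/(723 - 12735) + (5 - 207)/(65 - 207) = 20673/(-12012) - 202/(-142) = 20673*(-1/12012) - 1/142*(-202) = -6891/4004 + 101/71 = -84857/284284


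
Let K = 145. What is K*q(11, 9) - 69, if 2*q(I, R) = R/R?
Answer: 7/2 ≈ 3.5000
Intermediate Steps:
q(I, R) = 1/2 (q(I, R) = (R/R)/2 = (1/2)*1 = 1/2)
K*q(11, 9) - 69 = 145*(1/2) - 69 = 145/2 - 69 = 7/2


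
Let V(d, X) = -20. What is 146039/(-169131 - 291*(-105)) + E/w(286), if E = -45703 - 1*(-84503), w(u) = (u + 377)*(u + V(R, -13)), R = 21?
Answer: -3396399527/4073164368 ≈ -0.83385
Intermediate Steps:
w(u) = (-20 + u)*(377 + u) (w(u) = (u + 377)*(u - 20) = (377 + u)*(-20 + u) = (-20 + u)*(377 + u))
E = 38800 (E = -45703 + 84503 = 38800)
146039/(-169131 - 291*(-105)) + E/w(286) = 146039/(-169131 - 291*(-105)) + 38800/(-7540 + 286² + 357*286) = 146039/(-169131 - 1*(-30555)) + 38800/(-7540 + 81796 + 102102) = 146039/(-169131 + 30555) + 38800/176358 = 146039/(-138576) + 38800*(1/176358) = 146039*(-1/138576) + 19400/88179 = -146039/138576 + 19400/88179 = -3396399527/4073164368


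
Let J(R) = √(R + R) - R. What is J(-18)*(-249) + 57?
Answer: -4425 - 1494*I ≈ -4425.0 - 1494.0*I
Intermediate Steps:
J(R) = -R + √2*√R (J(R) = √(2*R) - R = √2*√R - R = -R + √2*√R)
J(-18)*(-249) + 57 = (-1*(-18) + √2*√(-18))*(-249) + 57 = (18 + √2*(3*I*√2))*(-249) + 57 = (18 + 6*I)*(-249) + 57 = (-4482 - 1494*I) + 57 = -4425 - 1494*I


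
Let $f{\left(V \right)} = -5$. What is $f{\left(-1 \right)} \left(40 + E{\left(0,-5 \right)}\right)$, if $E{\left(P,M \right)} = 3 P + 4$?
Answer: $-220$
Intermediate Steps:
$E{\left(P,M \right)} = 4 + 3 P$
$f{\left(-1 \right)} \left(40 + E{\left(0,-5 \right)}\right) = - 5 \left(40 + \left(4 + 3 \cdot 0\right)\right) = - 5 \left(40 + \left(4 + 0\right)\right) = - 5 \left(40 + 4\right) = \left(-5\right) 44 = -220$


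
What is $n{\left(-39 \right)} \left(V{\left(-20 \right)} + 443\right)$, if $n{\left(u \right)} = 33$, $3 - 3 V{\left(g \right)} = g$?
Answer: $14872$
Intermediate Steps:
$V{\left(g \right)} = 1 - \frac{g}{3}$
$n{\left(-39 \right)} \left(V{\left(-20 \right)} + 443\right) = 33 \left(\left(1 - - \frac{20}{3}\right) + 443\right) = 33 \left(\left(1 + \frac{20}{3}\right) + 443\right) = 33 \left(\frac{23}{3} + 443\right) = 33 \cdot \frac{1352}{3} = 14872$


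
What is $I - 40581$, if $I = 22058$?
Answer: $-18523$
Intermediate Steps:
$I - 40581 = 22058 - 40581 = -18523$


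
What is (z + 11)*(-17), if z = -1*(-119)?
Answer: -2210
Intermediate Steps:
z = 119
(z + 11)*(-17) = (119 + 11)*(-17) = 130*(-17) = -2210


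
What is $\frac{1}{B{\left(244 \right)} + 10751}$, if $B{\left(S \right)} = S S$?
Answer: $\frac{1}{70287} \approx 1.4227 \cdot 10^{-5}$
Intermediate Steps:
$B{\left(S \right)} = S^{2}$
$\frac{1}{B{\left(244 \right)} + 10751} = \frac{1}{244^{2} + 10751} = \frac{1}{59536 + 10751} = \frac{1}{70287}$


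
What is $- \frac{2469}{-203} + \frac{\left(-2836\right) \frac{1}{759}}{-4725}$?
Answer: $\frac{1265012669}{104001975} \approx 12.163$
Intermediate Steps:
$- \frac{2469}{-203} + \frac{\left(-2836\right) \frac{1}{759}}{-4725} = \left(-2469\right) \left(- \frac{1}{203}\right) + \left(-2836\right) \frac{1}{759} \left(- \frac{1}{4725}\right) = \frac{2469}{203} - - \frac{2836}{3586275} = \frac{2469}{203} + \frac{2836}{3586275} = \frac{1265012669}{104001975}$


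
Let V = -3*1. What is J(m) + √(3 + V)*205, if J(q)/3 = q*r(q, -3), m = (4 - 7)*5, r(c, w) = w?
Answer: 135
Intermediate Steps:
V = -3
m = -15 (m = -3*5 = -15)
J(q) = -9*q (J(q) = 3*(q*(-3)) = 3*(-3*q) = -9*q)
J(m) + √(3 + V)*205 = -9*(-15) + √(3 - 3)*205 = 135 + √0*205 = 135 + 0*205 = 135 + 0 = 135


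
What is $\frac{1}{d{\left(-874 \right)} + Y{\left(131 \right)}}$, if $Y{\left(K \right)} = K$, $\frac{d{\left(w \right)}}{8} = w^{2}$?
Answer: $\frac{1}{6111139} \approx 1.6364 \cdot 10^{-7}$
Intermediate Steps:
$d{\left(w \right)} = 8 w^{2}$
$\frac{1}{d{\left(-874 \right)} + Y{\left(131 \right)}} = \frac{1}{8 \left(-874\right)^{2} + 131} = \frac{1}{8 \cdot 763876 + 131} = \frac{1}{6111008 + 131} = \frac{1}{6111139}$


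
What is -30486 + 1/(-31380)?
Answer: -956650681/31380 ≈ -30486.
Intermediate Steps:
-30486 + 1/(-31380) = -30486 - 1/31380 = -956650681/31380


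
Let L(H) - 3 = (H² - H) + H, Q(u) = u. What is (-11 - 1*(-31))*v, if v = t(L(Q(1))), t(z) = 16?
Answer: 320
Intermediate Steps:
L(H) = 3 + H² (L(H) = 3 + ((H² - H) + H) = 3 + H²)
v = 16
(-11 - 1*(-31))*v = (-11 - 1*(-31))*16 = (-11 + 31)*16 = 20*16 = 320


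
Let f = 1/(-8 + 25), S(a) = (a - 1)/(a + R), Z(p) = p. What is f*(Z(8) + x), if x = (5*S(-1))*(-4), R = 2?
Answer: 48/17 ≈ 2.8235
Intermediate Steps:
S(a) = (-1 + a)/(2 + a) (S(a) = (a - 1)/(a + 2) = (-1 + a)/(2 + a))
f = 1/17 ≈ 0.058824
x = 40 (x = (5*((-1 - 1)/(2 - 1)))*(-4) = (5*(-2/1))*(-4) = (5*(1*(-2)))*(-4) = (5*(-2))*(-4) = -10*(-4) = 40)
f*(Z(8) + x) = (8 + 40)/17 = (1/17)*48 = 48/17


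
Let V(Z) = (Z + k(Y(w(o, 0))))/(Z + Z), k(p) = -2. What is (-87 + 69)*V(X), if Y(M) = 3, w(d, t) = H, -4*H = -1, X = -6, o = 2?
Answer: -12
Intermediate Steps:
H = ¼ (H = -¼*(-1) = ¼ ≈ 0.25000)
w(d, t) = ¼
V(Z) = (-2 + Z)/(2*Z) (V(Z) = (Z - 2)/(Z + Z) = (-2 + Z)/((2*Z)) = (-2 + Z)*(1/(2*Z)) = (-2 + Z)/(2*Z))
(-87 + 69)*V(X) = (-87 + 69)*((½)*(-2 - 6)/(-6)) = -9*(-1)*(-8)/6 = -18*⅔ = -12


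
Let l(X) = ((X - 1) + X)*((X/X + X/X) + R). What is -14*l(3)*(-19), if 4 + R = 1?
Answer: -1330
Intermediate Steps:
R = -3 (R = -4 + 1 = -3)
l(X) = 1 - 2*X (l(X) = ((X - 1) + X)*((X/X + X/X) - 3) = ((-1 + X) + X)*((1 + 1) - 3) = (-1 + 2*X)*(2 - 3) = (-1 + 2*X)*(-1) = 1 - 2*X)
-14*l(3)*(-19) = -14*(1 - 2*3)*(-19) = -14*(1 - 6)*(-19) = -14*(-5)*(-19) = 70*(-19) = -1330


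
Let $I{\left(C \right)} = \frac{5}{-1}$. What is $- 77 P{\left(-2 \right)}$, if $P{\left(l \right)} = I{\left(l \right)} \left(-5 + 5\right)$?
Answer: $0$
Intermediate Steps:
$I{\left(C \right)} = -5$ ($I{\left(C \right)} = 5 \left(-1\right) = -5$)
$P{\left(l \right)} = 0$ ($P{\left(l \right)} = - 5 \left(-5 + 5\right) = \left(-5\right) 0 = 0$)
$- 77 P{\left(-2 \right)} = \left(-77\right) 0 = 0$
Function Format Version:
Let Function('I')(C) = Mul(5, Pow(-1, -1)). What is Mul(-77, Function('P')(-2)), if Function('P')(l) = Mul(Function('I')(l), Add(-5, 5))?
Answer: 0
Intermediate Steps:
Function('I')(C) = -5 (Function('I')(C) = Mul(5, -1) = -5)
Function('P')(l) = 0 (Function('P')(l) = Mul(-5, Add(-5, 5)) = Mul(-5, 0) = 0)
Mul(-77, Function('P')(-2)) = Mul(-77, 0) = 0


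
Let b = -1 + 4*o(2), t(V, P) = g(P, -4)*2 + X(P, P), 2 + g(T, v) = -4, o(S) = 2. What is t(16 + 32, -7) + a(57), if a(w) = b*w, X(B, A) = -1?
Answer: 386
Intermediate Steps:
g(T, v) = -6 (g(T, v) = -2 - 4 = -6)
t(V, P) = -13 (t(V, P) = -6*2 - 1 = -12 - 1 = -13)
b = 7 (b = -1 + 4*2 = -1 + 8 = 7)
a(w) = 7*w
t(16 + 32, -7) + a(57) = -13 + 7*57 = -13 + 399 = 386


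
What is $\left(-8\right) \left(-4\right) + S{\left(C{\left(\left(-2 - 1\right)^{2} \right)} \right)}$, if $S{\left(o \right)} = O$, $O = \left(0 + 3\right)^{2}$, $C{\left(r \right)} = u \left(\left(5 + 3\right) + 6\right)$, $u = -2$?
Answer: $41$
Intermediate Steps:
$C{\left(r \right)} = -28$ ($C{\left(r \right)} = - 2 \left(\left(5 + 3\right) + 6\right) = - 2 \left(8 + 6\right) = \left(-2\right) 14 = -28$)
$O = 9$ ($O = 3^{2} = 9$)
$S{\left(o \right)} = 9$
$\left(-8\right) \left(-4\right) + S{\left(C{\left(\left(-2 - 1\right)^{2} \right)} \right)} = \left(-8\right) \left(-4\right) + 9 = 32 + 9 = 41$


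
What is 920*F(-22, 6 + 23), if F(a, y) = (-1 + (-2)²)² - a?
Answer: 28520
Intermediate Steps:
F(a, y) = 9 - a (F(a, y) = (-1 + 4)² - a = 3² - a = 9 - a)
920*F(-22, 6 + 23) = 920*(9 - 1*(-22)) = 920*(9 + 22) = 920*31 = 28520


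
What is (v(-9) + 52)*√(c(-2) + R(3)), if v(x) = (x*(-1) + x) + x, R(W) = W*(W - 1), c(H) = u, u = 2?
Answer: 86*√2 ≈ 121.62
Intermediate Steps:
c(H) = 2
R(W) = W*(-1 + W)
v(x) = x (v(x) = (-x + x) + x = 0 + x = x)
(v(-9) + 52)*√(c(-2) + R(3)) = (-9 + 52)*√(2 + 3*(-1 + 3)) = 43*√(2 + 3*2) = 43*√(2 + 6) = 43*√8 = 43*(2*√2) = 86*√2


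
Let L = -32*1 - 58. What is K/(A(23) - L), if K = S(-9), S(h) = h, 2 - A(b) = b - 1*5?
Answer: -9/74 ≈ -0.12162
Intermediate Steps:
A(b) = 7 - b (A(b) = 2 - (b - 1*5) = 2 - (b - 5) = 2 - (-5 + b) = 2 + (5 - b) = 7 - b)
L = -90 (L = -32 - 58 = -90)
K = -9
K/(A(23) - L) = -9/((7 - 1*23) - 1*(-90)) = -9/((7 - 23) + 90) = -9/(-16 + 90) = -9/74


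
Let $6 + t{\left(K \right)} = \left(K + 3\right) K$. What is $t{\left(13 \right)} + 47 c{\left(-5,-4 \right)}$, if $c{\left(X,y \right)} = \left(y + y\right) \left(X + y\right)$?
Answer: $3586$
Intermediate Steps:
$t{\left(K \right)} = -6 + K \left(3 + K\right)$ ($t{\left(K \right)} = -6 + \left(K + 3\right) K = -6 + \left(3 + K\right) K = -6 + K \left(3 + K\right)$)
$c{\left(X,y \right)} = 2 y \left(X + y\right)$
$t{\left(13 \right)} + 47 c{\left(-5,-4 \right)} = \left(-6 + 13^{2} + 3 \cdot 13\right) + 47 \cdot 2 \left(-4\right) \left(-5 - 4\right) = \left(-6 + 169 + 39\right) + 47 \cdot 2 \left(-4\right) \left(-9\right) = 202 + 47 \cdot 72 = 202 + 3384 = 3586$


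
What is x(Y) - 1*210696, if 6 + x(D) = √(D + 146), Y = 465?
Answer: -210702 + √611 ≈ -2.1068e+5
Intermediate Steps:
x(D) = -6 + √(146 + D) (x(D) = -6 + √(D + 146) = -6 + √(146 + D))
x(Y) - 1*210696 = (-6 + √(146 + 465)) - 1*210696 = (-6 + √611) - 210696 = -210702 + √611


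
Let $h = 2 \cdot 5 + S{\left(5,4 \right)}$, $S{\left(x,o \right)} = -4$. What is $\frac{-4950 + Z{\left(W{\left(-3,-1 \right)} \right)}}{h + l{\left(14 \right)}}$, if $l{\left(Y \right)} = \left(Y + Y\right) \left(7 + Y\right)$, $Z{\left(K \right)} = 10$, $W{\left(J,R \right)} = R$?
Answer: $- \frac{2470}{297} \approx -8.3165$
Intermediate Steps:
$h = 6$ ($h = 2 \cdot 5 - 4 = 10 - 4 = 6$)
$l{\left(Y \right)} = 2 Y \left(7 + Y\right)$
$\frac{-4950 + Z{\left(W{\left(-3,-1 \right)} \right)}}{h + l{\left(14 \right)}} = \frac{-4950 + 10}{6 + 2 \cdot 14 \left(7 + 14\right)} = - \frac{4940}{6 + 2 \cdot 14 \cdot 21} = - \frac{4940}{6 + 588} = - \frac{4940}{594} = \left(-4940\right) \frac{1}{594} = - \frac{2470}{297}$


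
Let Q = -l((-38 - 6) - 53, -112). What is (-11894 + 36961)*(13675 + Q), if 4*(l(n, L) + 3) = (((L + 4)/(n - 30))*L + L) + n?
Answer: 175144708221/508 ≈ 3.4477e+8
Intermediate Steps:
l(n, L) = -3 + L/4 + n/4 + L*(4 + L)/(4*(-30 + n)) (l(n, L) = -3 + ((((L + 4)/(n - 30))*L + L) + n)/4 = -3 + ((((4 + L)/(-30 + n))*L + L) + n)/4 = -3 + ((L*(4 + L)/(-30 + n) + L) + n)/4 = -3 + ((L + L*(4 + L)/(-30 + n)) + n)/4 = -3 + (L + n + L*(4 + L)/(-30 + n))/4 = -3 + (L/4 + n/4 + L*(4 + L)/(4*(-30 + n))) = -3 + L/4 + n/4 + L*(4 + L)/(4*(-30 + n)))
Q = 40163/508 (Q = -(360 + (-112)**2 + ((-38 - 6) - 53)**2 - 42*((-38 - 6) - 53) - 26*(-112) - 112*((-38 - 6) - 53))/(4*(-30 + ((-38 - 6) - 53))) = -(360 + 12544 + (-44 - 53)**2 - 42*(-44 - 53) + 2912 - 112*(-44 - 53))/(4*(-30 + (-44 - 53))) = -(360 + 12544 + (-97)**2 - 42*(-97) + 2912 - 112*(-97))/(4*(-30 - 97)) = -(360 + 12544 + 9409 + 4074 + 2912 + 10864)/(4*(-127)) = -(-1)*40163/(4*127) = -1*(-40163/508) = 40163/508 ≈ 79.061)
(-11894 + 36961)*(13675 + Q) = (-11894 + 36961)*(13675 + 40163/508) = 25067*(6987063/508) = 175144708221/508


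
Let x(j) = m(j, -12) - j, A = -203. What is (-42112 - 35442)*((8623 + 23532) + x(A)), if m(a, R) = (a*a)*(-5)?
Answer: 13470121598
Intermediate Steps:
m(a, R) = -5*a² (m(a, R) = a²*(-5) = -5*a²)
x(j) = -j - 5*j² (x(j) = -5*j² - j = -j - 5*j²)
(-42112 - 35442)*((8623 + 23532) + x(A)) = (-42112 - 35442)*((8623 + 23532) - 203*(-1 - 5*(-203))) = -77554*(32155 - 203*(-1 + 1015)) = -77554*(32155 - 203*1014) = -77554*(32155 - 205842) = -77554*(-173687) = 13470121598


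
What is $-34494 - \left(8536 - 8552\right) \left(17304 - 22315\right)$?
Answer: $-114670$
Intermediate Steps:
$-34494 - \left(8536 - 8552\right) \left(17304 - 22315\right) = -34494 - \left(-16\right) \left(-5011\right) = -34494 - 80176 = -114670$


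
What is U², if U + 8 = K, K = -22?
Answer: 900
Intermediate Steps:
U = -30 (U = -8 - 22 = -30)
U² = (-30)² = 900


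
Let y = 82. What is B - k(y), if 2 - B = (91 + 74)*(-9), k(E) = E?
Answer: 1405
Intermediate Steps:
B = 1487 (B = 2 - (91 + 74)*(-9) = 2 - 165*(-9) = 2 - 1*(-1485) = 2 + 1485 = 1487)
B - k(y) = 1487 - 1*82 = 1487 - 82 = 1405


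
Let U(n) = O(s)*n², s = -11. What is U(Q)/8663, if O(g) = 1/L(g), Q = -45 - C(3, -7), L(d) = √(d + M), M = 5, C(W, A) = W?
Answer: -384*I*√6/8663 ≈ -0.10858*I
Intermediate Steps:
L(d) = √(5 + d) (L(d) = √(d + 5) = √(5 + d))
Q = -48 (Q = -45 - 1*3 = -45 - 3 = -48)
O(g) = (5 + g)^(-½) (O(g) = 1/(√(5 + g)) = (5 + g)^(-½))
U(n) = -I*√6*n²/6 (U(n) = n²/√(5 - 11) = n²/√(-6) = (-I*√6/6)*n² = -I*√6*n²/6)
U(Q)/8663 = -⅙*I*√6*(-48)²/8663 = -⅙*I*√6*2304*(1/8663) = -384*I*√6*(1/8663) = -384*I*√6/8663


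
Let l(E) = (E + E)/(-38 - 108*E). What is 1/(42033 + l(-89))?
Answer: 4787/201211882 ≈ 2.3791e-5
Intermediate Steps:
l(E) = 2*E/(-38 - 108*E) (l(E) = (2*E)/(-38 - 108*E) = 2*E/(-38 - 108*E))
1/(42033 + l(-89)) = 1/(42033 - 1*(-89)/(19 + 54*(-89))) = 1/(42033 - 1*(-89)/(19 - 4806)) = 1/(42033 - 1*(-89)/(-4787)) = 1/(42033 - 1*(-89)*(-1/4787)) = 1/(42033 - 89/4787) = 1/(201211882/4787) = 4787/201211882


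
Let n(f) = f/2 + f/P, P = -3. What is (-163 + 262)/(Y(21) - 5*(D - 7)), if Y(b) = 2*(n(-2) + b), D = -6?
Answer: 27/29 ≈ 0.93103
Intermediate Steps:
n(f) = f/6 (n(f) = f/2 + f/(-3) = f*(½) + f*(-⅓) = f/2 - f/3 = f/6)
Y(b) = -⅔ + 2*b (Y(b) = 2*((⅙)*(-2) + b) = 2*(-⅓ + b) = -⅔ + 2*b)
(-163 + 262)/(Y(21) - 5*(D - 7)) = (-163 + 262)/((-⅔ + 2*21) - 5*(-6 - 7)) = 99/((-⅔ + 42) - 5*(-13)) = 99/(124/3 + 65) = 99/(319/3) = 99*(3/319) = 27/29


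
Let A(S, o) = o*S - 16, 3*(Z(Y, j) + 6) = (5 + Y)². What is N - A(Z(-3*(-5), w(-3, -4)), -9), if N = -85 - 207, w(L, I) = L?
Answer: 870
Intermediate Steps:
Z(Y, j) = -6 + (5 + Y)²/3
N = -292
A(S, o) = -16 + S*o (A(S, o) = S*o - 16 = -16 + S*o)
N - A(Z(-3*(-5), w(-3, -4)), -9) = -292 - (-16 + (-6 + (5 - 3*(-5))²/3)*(-9)) = -292 - (-16 + (-6 + (5 + 15)²/3)*(-9)) = -292 - (-16 + (-6 + (⅓)*20²)*(-9)) = -292 - (-16 + (-6 + (⅓)*400)*(-9)) = -292 - (-16 + (-6 + 400/3)*(-9)) = -292 - (-16 + (382/3)*(-9)) = -292 - (-16 - 1146) = -292 - 1*(-1162) = -292 + 1162 = 870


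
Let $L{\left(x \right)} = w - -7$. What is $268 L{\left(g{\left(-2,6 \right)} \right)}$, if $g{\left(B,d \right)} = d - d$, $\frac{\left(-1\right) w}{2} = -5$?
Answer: $4556$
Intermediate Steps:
$w = 10$ ($w = \left(-2\right) \left(-5\right) = 10$)
$g{\left(B,d \right)} = 0$
$L{\left(x \right)} = 17$ ($L{\left(x \right)} = 10 - -7 = 10 + 7 = 17$)
$268 L{\left(g{\left(-2,6 \right)} \right)} = 268 \cdot 17 = 4556$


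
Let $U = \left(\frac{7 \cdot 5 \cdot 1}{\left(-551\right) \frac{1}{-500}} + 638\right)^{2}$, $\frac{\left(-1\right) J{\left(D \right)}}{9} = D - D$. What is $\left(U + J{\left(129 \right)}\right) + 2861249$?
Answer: $\frac{1004867103093}{303601} \approx 3.3098 \cdot 10^{6}$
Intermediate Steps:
$J{\left(D \right)} = 0$ ($J{\left(D \right)} = - 9 \left(D - D\right) = \left(-9\right) 0 = 0$)
$U = \frac{136189045444}{303601}$ ($U = \left(\frac{35 \cdot 1}{\left(-551\right) \left(- \frac{1}{500}\right)} + 638\right)^{2} = \left(\frac{35}{\frac{551}{500}} + 638\right)^{2} = \left(35 \cdot \frac{500}{551} + 638\right)^{2} = \left(\frac{17500}{551} + 638\right)^{2} = \left(\frac{369038}{551}\right)^{2} = \frac{136189045444}{303601} \approx 4.4858 \cdot 10^{5}$)
$\left(U + J{\left(129 \right)}\right) + 2861249 = \left(\frac{136189045444}{303601} + 0\right) + 2861249 = \frac{136189045444}{303601} + 2861249 = \frac{1004867103093}{303601}$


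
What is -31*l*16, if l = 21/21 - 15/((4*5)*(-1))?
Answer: -868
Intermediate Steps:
l = 7/4 (l = 21*(1/21) - 15/(20*(-1)) = 1 - 15/(-20) = 1 - 15*(-1/20) = 1 + ¾ = 7/4 ≈ 1.7500)
-31*l*16 = -31*7/4*16 = -217/4*16 = -868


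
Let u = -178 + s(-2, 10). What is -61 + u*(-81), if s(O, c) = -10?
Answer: 15167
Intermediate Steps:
u = -188 (u = -178 - 10 = -188)
-61 + u*(-81) = -61 - 188*(-81) = -61 + 15228 = 15167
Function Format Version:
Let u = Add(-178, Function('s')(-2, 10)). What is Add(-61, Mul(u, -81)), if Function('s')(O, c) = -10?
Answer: 15167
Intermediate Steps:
u = -188 (u = Add(-178, -10) = -188)
Add(-61, Mul(u, -81)) = Add(-61, Mul(-188, -81)) = Add(-61, 15228) = 15167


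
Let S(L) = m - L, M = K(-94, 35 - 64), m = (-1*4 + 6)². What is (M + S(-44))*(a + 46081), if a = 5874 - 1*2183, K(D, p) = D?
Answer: -2289512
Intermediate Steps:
m = 4 (m = (-4 + 6)² = 2² = 4)
a = 3691 (a = 5874 - 2183 = 3691)
M = -94
S(L) = 4 - L
(M + S(-44))*(a + 46081) = (-94 + (4 - 1*(-44)))*(3691 + 46081) = (-94 + (4 + 44))*49772 = (-94 + 48)*49772 = -46*49772 = -2289512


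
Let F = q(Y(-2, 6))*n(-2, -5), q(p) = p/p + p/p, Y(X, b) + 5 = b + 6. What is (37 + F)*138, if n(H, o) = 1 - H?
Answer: 5934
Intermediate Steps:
Y(X, b) = 1 + b (Y(X, b) = -5 + (b + 6) = -5 + (6 + b) = 1 + b)
q(p) = 2 (q(p) = 1 + 1 = 2)
F = 6 (F = 2*(1 - 1*(-2)) = 2*(1 + 2) = 2*3 = 6)
(37 + F)*138 = (37 + 6)*138 = 43*138 = 5934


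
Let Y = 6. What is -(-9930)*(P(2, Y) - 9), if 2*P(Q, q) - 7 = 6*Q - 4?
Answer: -14895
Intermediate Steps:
P(Q, q) = 3/2 + 3*Q (P(Q, q) = 7/2 + (6*Q - 4)/2 = 7/2 + (-4 + 6*Q)/2 = 7/2 + (-2 + 3*Q) = 3/2 + 3*Q)
-(-9930)*(P(2, Y) - 9) = -(-9930)*((3/2 + 3*2) - 9) = -(-9930)*((3/2 + 6) - 9) = -(-9930)*(15/2 - 9) = -(-9930)*(-3)/2 = -993*15 = -14895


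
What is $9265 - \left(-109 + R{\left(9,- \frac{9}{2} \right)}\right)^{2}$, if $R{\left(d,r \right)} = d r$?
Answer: $- \frac{52341}{4} \approx -13085.0$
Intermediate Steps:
$9265 - \left(-109 + R{\left(9,- \frac{9}{2} \right)}\right)^{2} = 9265 - \left(-109 + 9 \left(- \frac{9}{2}\right)\right)^{2} = 9265 - \left(-109 - \frac{81}{2}\right)^{2} = 9265 - \left(- \frac{299}{2}\right)^{2} = 9265 - \frac{89401}{4} = - \frac{52341}{4}$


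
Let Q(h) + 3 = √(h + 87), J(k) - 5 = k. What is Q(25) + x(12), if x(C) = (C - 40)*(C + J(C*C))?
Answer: -4511 + 4*√7 ≈ -4500.4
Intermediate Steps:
J(k) = 5 + k
Q(h) = -3 + √(87 + h) (Q(h) = -3 + √(h + 87) = -3 + √(87 + h))
x(C) = (-40 + C)*(5 + C + C²) (x(C) = (C - 40)*(C + (5 + C*C)) = (-40 + C)*(C + (5 + C²)) = (-40 + C)*(5 + C + C²))
Q(25) + x(12) = (-3 + √(87 + 25)) + (-200 + 12³ - 39*12² - 35*12) = (-3 + √112) + (-200 + 1728 - 39*144 - 420) = (-3 + 4*√7) + (-200 + 1728 - 5616 - 420) = (-3 + 4*√7) - 4508 = -4511 + 4*√7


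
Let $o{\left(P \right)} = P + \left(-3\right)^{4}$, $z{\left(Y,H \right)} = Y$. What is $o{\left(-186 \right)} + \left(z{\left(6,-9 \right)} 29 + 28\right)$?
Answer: $97$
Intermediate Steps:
$o{\left(P \right)} = 81 + P$ ($o{\left(P \right)} = P + 81 = 81 + P$)
$o{\left(-186 \right)} + \left(z{\left(6,-9 \right)} 29 + 28\right) = \left(81 - 186\right) + \left(6 \cdot 29 + 28\right) = -105 + \left(174 + 28\right) = -105 + 202 = 97$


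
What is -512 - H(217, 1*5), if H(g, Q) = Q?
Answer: -517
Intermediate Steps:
-512 - H(217, 1*5) = -512 - 5 = -517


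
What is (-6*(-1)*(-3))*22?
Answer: -396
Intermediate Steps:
(-6*(-1)*(-3))*22 = (6*(-3))*22 = -18*22 = -396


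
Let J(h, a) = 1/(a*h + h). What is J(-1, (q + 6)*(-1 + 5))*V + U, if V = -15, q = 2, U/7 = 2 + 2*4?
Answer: 775/11 ≈ 70.455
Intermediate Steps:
U = 70 (U = 7*(2 + 2*4) = 7*(2 + 8) = 7*10 = 70)
J(h, a) = 1/(h + a*h)
J(-1, (q + 6)*(-1 + 5))*V + U = (1/((-1)*(1 + (2 + 6)*(-1 + 5))))*(-15) + 70 = -1/(1 + 8*4)*(-15) + 70 = -1/(1 + 32)*(-15) + 70 = -1/33*(-15) + 70 = 5/11 + 70 = 775/11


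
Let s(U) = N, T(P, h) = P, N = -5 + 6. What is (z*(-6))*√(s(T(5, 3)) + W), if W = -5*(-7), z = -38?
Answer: 1368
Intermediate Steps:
N = 1
s(U) = 1
W = 35
(z*(-6))*√(s(T(5, 3)) + W) = (-38*(-6))*√(1 + 35) = 228*√36 = 228*6 = 1368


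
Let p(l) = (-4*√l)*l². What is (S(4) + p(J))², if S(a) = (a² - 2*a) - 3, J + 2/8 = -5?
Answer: (40 - 441*I*√21)²/64 ≈ -63789.0 - 2526.1*I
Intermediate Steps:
J = -21/4 (J = -¼ - 5 = -21/4 ≈ -5.2500)
S(a) = -3 + a² - 2*a
p(l) = -4*l^(5/2)
(S(4) + p(J))² = ((-3 + 4² - 2*4) - 441*I*√21/8)² = ((-3 + 16 - 8) - 441*I*√21/8)² = (5 - 441*I*√21/8)²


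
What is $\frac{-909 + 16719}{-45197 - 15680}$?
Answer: $- \frac{930}{3581} \approx -0.2597$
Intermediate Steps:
$\frac{-909 + 16719}{-45197 - 15680} = \frac{15810}{-60877} = 15810 \left(- \frac{1}{60877}\right) = - \frac{930}{3581}$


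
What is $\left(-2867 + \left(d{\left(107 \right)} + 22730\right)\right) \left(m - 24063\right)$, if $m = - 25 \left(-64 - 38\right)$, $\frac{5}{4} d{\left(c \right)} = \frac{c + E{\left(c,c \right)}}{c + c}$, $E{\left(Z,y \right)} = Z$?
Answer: $- \frac{2136649647}{5} \approx -4.2733 \cdot 10^{8}$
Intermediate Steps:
$d{\left(c \right)} = \frac{4}{5}$ ($d{\left(c \right)} = \frac{4 \frac{c + c}{c + c}}{5} = \frac{4 \frac{2 c}{2 c}}{5} = \frac{4 \cdot 2 c \frac{1}{2 c}}{5} = \frac{4}{5} \cdot 1 = \frac{4}{5}$)
$m = 2550$ ($m = \left(-25\right) \left(-102\right) = 2550$)
$\left(-2867 + \left(d{\left(107 \right)} + 22730\right)\right) \left(m - 24063\right) = \left(-2867 + \left(\frac{4}{5} + 22730\right)\right) \left(2550 - 24063\right) = \left(-2867 + \frac{113654}{5}\right) \left(-21513\right) = \frac{99319}{5} \left(-21513\right) = - \frac{2136649647}{5}$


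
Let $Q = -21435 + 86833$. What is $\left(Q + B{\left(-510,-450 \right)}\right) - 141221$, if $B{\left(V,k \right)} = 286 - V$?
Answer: $-75027$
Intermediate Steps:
$Q = 65398$
$\left(Q + B{\left(-510,-450 \right)}\right) - 141221 = \left(65398 + \left(286 - -510\right)\right) - 141221 = \left(65398 + \left(286 + 510\right)\right) - 141221 = \left(65398 + 796\right) - 141221 = 66194 - 141221 = -75027$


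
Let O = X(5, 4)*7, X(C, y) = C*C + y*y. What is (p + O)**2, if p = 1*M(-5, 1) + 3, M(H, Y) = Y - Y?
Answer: 84100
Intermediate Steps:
X(C, y) = C**2 + y**2
M(H, Y) = 0
O = 287 (O = (5**2 + 4**2)*7 = (25 + 16)*7 = 41*7 = 287)
p = 3 (p = 1*0 + 3 = 0 + 3 = 3)
(p + O)**2 = (3 + 287)**2 = 290**2 = 84100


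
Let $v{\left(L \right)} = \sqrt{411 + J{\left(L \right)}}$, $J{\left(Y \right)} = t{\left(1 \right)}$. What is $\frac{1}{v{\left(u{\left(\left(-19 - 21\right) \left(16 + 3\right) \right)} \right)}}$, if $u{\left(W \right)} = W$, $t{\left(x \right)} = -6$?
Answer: $\frac{\sqrt{5}}{45} \approx 0.04969$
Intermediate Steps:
$J{\left(Y \right)} = -6$
$v{\left(L \right)} = 9 \sqrt{5}$ ($v{\left(L \right)} = \sqrt{411 - 6} = \sqrt{405} = 9 \sqrt{5}$)
$\frac{1}{v{\left(u{\left(\left(-19 - 21\right) \left(16 + 3\right) \right)} \right)}} = \frac{1}{9 \sqrt{5}} = \frac{\sqrt{5}}{45}$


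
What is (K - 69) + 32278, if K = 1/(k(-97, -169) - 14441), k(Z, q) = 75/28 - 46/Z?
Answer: 1263017730621/39213193 ≈ 32209.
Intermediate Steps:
k(Z, q) = 75/28 - 46/Z (k(Z, q) = 75*(1/28) - 46/Z = 75/28 - 46/Z)
K = -2716/39213193 (K = 1/((75/28 - 46/(-97)) - 14441) = 1/((75/28 - 46*(-1/97)) - 14441) = 1/((75/28 + 46/97) - 14441) = 1/(8563/2716 - 14441) = 1/(-39213193/2716) = -2716/39213193 ≈ -6.9262e-5)
(K - 69) + 32278 = (-2716/39213193 - 69) + 32278 = -2705713033/39213193 + 32278 = 1263017730621/39213193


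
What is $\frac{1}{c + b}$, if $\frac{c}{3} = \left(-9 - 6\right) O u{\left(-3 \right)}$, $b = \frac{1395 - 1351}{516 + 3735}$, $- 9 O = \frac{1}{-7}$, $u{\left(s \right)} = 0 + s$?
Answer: $\frac{29757}{64073} \approx 0.46442$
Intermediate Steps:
$u{\left(s \right)} = s$
$O = \frac{1}{63}$ ($O = - \frac{1}{9 \left(-7\right)} = \left(- \frac{1}{9}\right) \left(- \frac{1}{7}\right) = \frac{1}{63} \approx 0.015873$)
$b = \frac{44}{4251} \approx 0.010351$
$c = \frac{15}{7}$ ($c = 3 \left(-9 - 6\right) \frac{1}{63} \left(-3\right) = 3 \left(-15\right) \frac{1}{63} \left(-3\right) = 3 \left(\left(- \frac{5}{21}\right) \left(-3\right)\right) = 3 \cdot \frac{5}{7} = \frac{15}{7} \approx 2.1429$)
$\frac{1}{c + b} = \frac{1}{\frac{15}{7} + \frac{44}{4251}} = \frac{1}{\frac{64073}{29757}} = \frac{29757}{64073}$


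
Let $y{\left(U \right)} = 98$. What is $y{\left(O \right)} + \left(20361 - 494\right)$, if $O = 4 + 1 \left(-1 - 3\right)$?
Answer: $19965$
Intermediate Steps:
$O = 0$ ($O = 4 + 1 \left(-4\right) = 4 - 4 = 0$)
$y{\left(O \right)} + \left(20361 - 494\right) = 98 + \left(20361 - 494\right) = 98 + 19867 = 19965$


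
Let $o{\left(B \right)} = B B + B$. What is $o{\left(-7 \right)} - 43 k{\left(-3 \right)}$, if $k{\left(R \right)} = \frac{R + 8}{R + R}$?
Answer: $\frac{467}{6} \approx 77.833$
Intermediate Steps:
$k{\left(R \right)} = \frac{8 + R}{2 R}$
$o{\left(B \right)} = B + B^{2}$ ($o{\left(B \right)} = B^{2} + B = B + B^{2}$)
$o{\left(-7 \right)} - 43 k{\left(-3 \right)} = - 7 \left(1 - 7\right) - 43 \frac{8 - 3}{2 \left(-3\right)} = \left(-7\right) \left(-6\right) - 43 \cdot \frac{1}{2} \left(- \frac{1}{3}\right) 5 = 42 - - \frac{215}{6} = 42 + \frac{215}{6} = \frac{467}{6}$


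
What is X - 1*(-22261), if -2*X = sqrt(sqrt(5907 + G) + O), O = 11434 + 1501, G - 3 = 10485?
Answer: 22261 - sqrt(12935 + sqrt(16395))/2 ≈ 22204.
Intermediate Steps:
G = 10488 (G = 3 + 10485 = 10488)
O = 12935
X = -sqrt(12935 + sqrt(16395))/2 (X = -sqrt(sqrt(5907 + 10488) + 12935)/2 = -sqrt(sqrt(16395) + 12935)/2 = -sqrt(12935 + sqrt(16395))/2 ≈ -57.147)
X - 1*(-22261) = -sqrt(12935 + sqrt(16395))/2 - 1*(-22261) = -sqrt(12935 + sqrt(16395))/2 + 22261 = 22261 - sqrt(12935 + sqrt(16395))/2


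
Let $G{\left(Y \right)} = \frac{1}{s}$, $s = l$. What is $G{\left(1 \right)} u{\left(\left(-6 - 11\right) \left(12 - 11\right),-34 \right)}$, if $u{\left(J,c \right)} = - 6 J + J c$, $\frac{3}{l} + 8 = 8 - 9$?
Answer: $-2040$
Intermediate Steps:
$l = - \frac{1}{3}$ ($l = \frac{3}{-8 + \left(8 - 9\right)} = \frac{3}{-8 - 1} = \frac{3}{-9} = 3 \left(- \frac{1}{9}\right) = - \frac{1}{3} \approx -0.33333$)
$s = - \frac{1}{3} \approx -0.33333$
$G{\left(Y \right)} = -3$ ($G{\left(Y \right)} = \frac{1}{- \frac{1}{3}} = -3$)
$G{\left(1 \right)} u{\left(\left(-6 - 11\right) \left(12 - 11\right),-34 \right)} = - 3 \left(-6 - 11\right) \left(12 - 11\right) \left(-6 - 34\right) = - 3 \left(-17\right) 1 \left(-40\right) = - 3 \left(\left(-17\right) \left(-40\right)\right) = \left(-3\right) 680 = -2040$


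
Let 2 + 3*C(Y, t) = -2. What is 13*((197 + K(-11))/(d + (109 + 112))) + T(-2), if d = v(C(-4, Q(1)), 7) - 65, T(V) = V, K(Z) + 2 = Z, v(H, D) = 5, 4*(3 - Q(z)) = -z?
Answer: 90/7 ≈ 12.857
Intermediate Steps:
Q(z) = 3 + z/4 (Q(z) = 3 - (-1)*z/4 = 3 + z/4)
C(Y, t) = -4/3 (C(Y, t) = -⅔ + (⅓)*(-2) = -⅔ - ⅔ = -4/3)
K(Z) = -2 + Z
d = -60 (d = 5 - 65 = -60)
13*((197 + K(-11))/(d + (109 + 112))) + T(-2) = 13*((197 + (-2 - 11))/(-60 + (109 + 112))) - 2 = 13*((197 - 13)/(-60 + 221)) - 2 = 13*(184/161) - 2 = 13*(184*(1/161)) - 2 = 13*(8/7) - 2 = 104/7 - 2 = 90/7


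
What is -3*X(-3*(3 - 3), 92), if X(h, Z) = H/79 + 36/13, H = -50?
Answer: -6582/1027 ≈ -6.4090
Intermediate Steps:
X(h, Z) = 2194/1027 (X(h, Z) = -50/79 + 36/13 = 2194/1027)
-3*X(-3*(3 - 3), 92) = -3*2194/1027 = -6582/1027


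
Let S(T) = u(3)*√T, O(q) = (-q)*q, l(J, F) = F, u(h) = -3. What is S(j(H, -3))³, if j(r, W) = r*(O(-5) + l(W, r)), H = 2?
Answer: 1242*I*√46 ≈ 8423.7*I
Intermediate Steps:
O(q) = -q²
j(r, W) = r*(-25 + r) (j(r, W) = r*(-1*(-5)² + r) = r*(-1*25 + r) = r*(-25 + r))
S(T) = -3*√T
S(j(H, -3))³ = (-3*√2*√(-25 + 2))³ = (-3*I*√46)³ = 1242*I*√46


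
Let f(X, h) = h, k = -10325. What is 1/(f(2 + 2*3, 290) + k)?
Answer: -1/10035 ≈ -9.9651e-5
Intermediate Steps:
1/(f(2 + 2*3, 290) + k) = 1/(290 - 10325) = 1/(-10035) = -1/10035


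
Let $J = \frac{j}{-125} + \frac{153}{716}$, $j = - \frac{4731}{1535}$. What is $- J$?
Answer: $- \frac{32744271}{137382500} \approx -0.23834$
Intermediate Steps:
$j = - \frac{4731}{1535}$ ($j = \left(-4731\right) \frac{1}{1535} = - \frac{4731}{1535} \approx -3.0821$)
$J = \frac{32744271}{137382500}$ ($J = - \frac{4731}{1535 \left(-125\right)} + \frac{153}{716} = \left(- \frac{4731}{1535}\right) \left(- \frac{1}{125}\right) + 153 \cdot \frac{1}{716} = \frac{4731}{191875} + \frac{153}{716} = \frac{32744271}{137382500} \approx 0.23834$)
$- J = \left(-1\right) \frac{32744271}{137382500} = - \frac{32744271}{137382500}$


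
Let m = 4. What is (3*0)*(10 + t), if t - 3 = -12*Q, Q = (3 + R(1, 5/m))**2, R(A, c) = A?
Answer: 0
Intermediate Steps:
Q = 16 (Q = (3 + 1)**2 = 4**2 = 16)
t = -189 (t = 3 - 12*16 = 3 - 192 = -189)
(3*0)*(10 + t) = (3*0)*(10 - 189) = 0*(-179) = 0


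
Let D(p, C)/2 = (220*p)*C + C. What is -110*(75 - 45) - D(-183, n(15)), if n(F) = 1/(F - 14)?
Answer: 77218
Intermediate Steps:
n(F) = 1/(-14 + F)
D(p, C) = 2*C + 440*C*p (D(p, C) = 2*((220*p)*C + C) = 2*(220*C*p + C) = 2*(C + 220*C*p) = 2*C + 440*C*p)
-110*(75 - 45) - D(-183, n(15)) = -110*(75 - 45) - 2*(1 + 220*(-183))/(-14 + 15) = -110*30 - 2*(1 - 40260)/1 = -3300 - 2*(-40259) = -3300 - 1*(-80518) = -3300 + 80518 = 77218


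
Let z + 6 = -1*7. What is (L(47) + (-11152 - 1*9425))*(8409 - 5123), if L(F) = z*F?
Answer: -69623768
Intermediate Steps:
z = -13 (z = -6 - 1*7 = -6 - 7 = -13)
L(F) = -13*F
(L(47) + (-11152 - 1*9425))*(8409 - 5123) = (-13*47 + (-11152 - 1*9425))*(8409 - 5123) = (-611 + (-11152 - 9425))*3286 = (-611 - 20577)*3286 = -21188*3286 = -69623768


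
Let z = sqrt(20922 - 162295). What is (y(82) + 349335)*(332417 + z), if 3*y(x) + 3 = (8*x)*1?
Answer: 348591746386/3 + 1048658*I*sqrt(141373)/3 ≈ 1.162e+11 + 1.3143e+8*I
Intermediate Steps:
y(x) = -1 + 8*x/3 (y(x) = -1 + ((8*x)*1)/3 = -1 + (8*x)/3 = -1 + 8*x/3)
z = I*sqrt(141373) (z = sqrt(-141373) = I*sqrt(141373) ≈ 376.0*I)
(y(82) + 349335)*(332417 + z) = ((-1 + (8/3)*82) + 349335)*(332417 + I*sqrt(141373)) = ((-1 + 656/3) + 349335)*(332417 + I*sqrt(141373)) = (653/3 + 349335)*(332417 + I*sqrt(141373)) = 1048658*(332417 + I*sqrt(141373))/3 = 348591746386/3 + 1048658*I*sqrt(141373)/3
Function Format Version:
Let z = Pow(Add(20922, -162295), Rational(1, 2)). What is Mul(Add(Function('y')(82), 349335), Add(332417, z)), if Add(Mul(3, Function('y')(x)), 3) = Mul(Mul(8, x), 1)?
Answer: Add(Rational(348591746386, 3), Mul(Rational(1048658, 3), I, Pow(141373, Rational(1, 2)))) ≈ Add(1.1620e+11, Mul(1.3143e+8, I))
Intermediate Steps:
Function('y')(x) = Add(-1, Mul(Rational(8, 3), x)) (Function('y')(x) = Add(-1, Mul(Rational(1, 3), Mul(Mul(8, x), 1))) = Add(-1, Mul(Rational(1, 3), Mul(8, x))) = Add(-1, Mul(Rational(8, 3), x)))
z = Mul(I, Pow(141373, Rational(1, 2))) (z = Pow(-141373, Rational(1, 2)) = Mul(I, Pow(141373, Rational(1, 2))) ≈ Mul(376.00, I))
Mul(Add(Function('y')(82), 349335), Add(332417, z)) = Mul(Add(Add(-1, Mul(Rational(8, 3), 82)), 349335), Add(332417, Mul(I, Pow(141373, Rational(1, 2))))) = Mul(Add(Add(-1, Rational(656, 3)), 349335), Add(332417, Mul(I, Pow(141373, Rational(1, 2))))) = Mul(Add(Rational(653, 3), 349335), Add(332417, Mul(I, Pow(141373, Rational(1, 2))))) = Mul(Rational(1048658, 3), Add(332417, Mul(I, Pow(141373, Rational(1, 2))))) = Add(Rational(348591746386, 3), Mul(Rational(1048658, 3), I, Pow(141373, Rational(1, 2))))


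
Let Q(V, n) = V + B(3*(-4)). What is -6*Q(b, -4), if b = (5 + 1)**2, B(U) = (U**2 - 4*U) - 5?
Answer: -1338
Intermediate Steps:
B(U) = -5 + U**2 - 4*U
b = 36 (b = 6**2 = 36)
Q(V, n) = 187 + V (Q(V, n) = V + (-5 + (3*(-4))**2 - 12*(-4)) = V + (-5 + (-12)**2 - 4*(-12)) = V + (-5 + 144 + 48) = V + 187 = 187 + V)
-6*Q(b, -4) = -6*(187 + 36) = -6*223 = -1338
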